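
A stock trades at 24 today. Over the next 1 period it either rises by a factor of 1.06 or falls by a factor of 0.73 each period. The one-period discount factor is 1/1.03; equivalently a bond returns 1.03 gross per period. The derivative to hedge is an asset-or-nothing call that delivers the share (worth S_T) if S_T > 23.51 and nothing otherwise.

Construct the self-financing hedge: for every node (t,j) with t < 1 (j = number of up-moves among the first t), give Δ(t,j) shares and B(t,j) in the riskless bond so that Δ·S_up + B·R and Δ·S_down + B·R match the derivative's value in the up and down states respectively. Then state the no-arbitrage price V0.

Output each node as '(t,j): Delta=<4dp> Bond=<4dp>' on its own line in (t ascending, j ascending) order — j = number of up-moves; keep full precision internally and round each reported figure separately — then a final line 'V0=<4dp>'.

(0,0): Delta=3.2121 Bond=-54.6372
V0=22.4537

No-arbitrage ⇒ martingale measure with p* = (R−d)/(u−d) = 0.9091.
Terminal values V(1,·): V(1,0)=0.0000, V(1,1)=25.4400
(0,0): S=24.0000. Δ = (V_up−V_dn)/(S_up−S_dn) = (25.4400−0.0000)/(25.4400−17.5200) = 3.2121. V = [p*·25.4400 + (1−p*)·0.0000]/1.03 = 22.4537. B = V − Δ·S = -54.6372.
Check: Δ(0,0)·S0 + B(0,0) = 22.4537 = V0.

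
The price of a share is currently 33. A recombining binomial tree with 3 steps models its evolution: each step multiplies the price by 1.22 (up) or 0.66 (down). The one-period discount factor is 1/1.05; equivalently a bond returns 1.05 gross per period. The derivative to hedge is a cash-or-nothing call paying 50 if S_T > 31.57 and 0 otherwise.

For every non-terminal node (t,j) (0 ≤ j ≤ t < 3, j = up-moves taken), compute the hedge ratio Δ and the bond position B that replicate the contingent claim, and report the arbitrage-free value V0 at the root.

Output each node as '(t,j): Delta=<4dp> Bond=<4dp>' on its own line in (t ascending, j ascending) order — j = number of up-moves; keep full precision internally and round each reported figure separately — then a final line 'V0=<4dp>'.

(0,0): Delta=1.0377 Bond=-0.5755
(1,0): Delta=2.7190 Bond=-37.2241
(1,1): Delta=0.6412 Bond=15.3582
(2,0): Delta=0.0000 Bond=0.0000
(2,1): Delta=3.3602 Bond=-56.1224
(2,2): Delta=0.0000 Bond=47.6190
V0=33.6674

Since d<R<u, set p* = (R−d)/(u−d) = 0.6964; price each node as the discounted p*-expectation of its children.
At expiry t=3: V(3,0)=0.0000, V(3,1)=0.0000, V(3,2)=50.0000, V(3,3)=50.0000
Node (2,0) S=14.3748: V=(p*·0.0000+(1−p*)·0.0000)/1.05=0.0000; Δ=(0.0000−0.0000)/(17.5373−9.4874)=0.0000; B=V−Δ·S=0.0000
Node (2,1) S=26.5716: V=(p*·50.0000+(1−p*)·0.0000)/1.05=33.1633; Δ=(50.0000−0.0000)/(32.4174−17.5373)=3.3602; B=V−Δ·S=-56.1224
Node (2,2) S=49.1172: V=(p*·50.0000+(1−p*)·50.0000)/1.05=47.6190; Δ=(50.0000−50.0000)/(59.9230−32.4174)=0.0000; B=V−Δ·S=47.6190
Node (1,0) S=21.7800: V=(p*·33.1633+(1−p*)·0.0000)/1.05=21.9960; Δ=(33.1633−0.0000)/(26.5716−14.3748)=2.7190; B=V−Δ·S=-37.2241
Node (1,1) S=40.2600: V=(p*·47.6190+(1−p*)·33.1633)/1.05=41.1721; Δ=(47.6190−33.1633)/(49.1172−26.5716)=0.6412; B=V−Δ·S=15.3582
Node (0,0) S=33.0000: V=(p*·41.1721+(1−p*)·21.9960)/1.05=33.6674; Δ=(41.1721−21.9960)/(40.2600−21.7800)=1.0377; B=V−Δ·S=-0.5755
Check: Δ(0,0)·S0 + B(0,0) = 33.6674 = V0.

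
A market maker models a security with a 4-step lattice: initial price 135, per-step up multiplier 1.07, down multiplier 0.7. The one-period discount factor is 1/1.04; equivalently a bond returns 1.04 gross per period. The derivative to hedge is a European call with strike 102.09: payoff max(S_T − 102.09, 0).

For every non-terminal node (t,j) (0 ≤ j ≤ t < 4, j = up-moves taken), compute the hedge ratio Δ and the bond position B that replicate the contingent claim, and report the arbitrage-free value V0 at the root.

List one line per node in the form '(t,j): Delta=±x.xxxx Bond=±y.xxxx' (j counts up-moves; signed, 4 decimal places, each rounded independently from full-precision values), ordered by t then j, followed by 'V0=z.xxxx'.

(0,0): Delta=0.8950 Bond=-72.2574
(1,0): Delta=0.3054 Bond=-19.4235
(1,1): Delta=0.9291 Bond=-80.0645
(2,0): Delta=0.0000 Bond=0.0000
(2,1): Delta=0.3230 Bond=-21.9828
(2,2): Delta=0.9641 Bond=-88.6745
(3,0): Delta=0.0000 Bond=0.0000
(3,1): Delta=0.0000 Bond=0.0000
(3,2): Delta=0.3416 Bond=-24.8794
(3,3): Delta=1.0000 Bond=-98.1635
V0=48.5740

Since d<R<u, set p* = (R−d)/(u−d) = 0.9189; price each node as the discounted p*-expectation of its children.
Terminal payoffs: V(4,0)=0.0000, V(4,1)=0.0000, V(4,2)=0.0000, V(4,3)=13.6766, V(4,4)=74.8675
  t=3,j=0: stock 46.3050 → up 49.5463 (V=0.0000), down 32.4135 (V=0.0000). Price 0.0000; hedge Δ=0.0000, bond B=0.0000.
  t=3,j=1: stock 70.7805 → up 75.7351 (V=0.0000), down 49.5463 (V=0.0000). Price 0.0000; hedge Δ=0.0000, bond B=0.0000.
  t=3,j=2: stock 108.1930 → up 115.7666 (V=13.6766), down 75.7351 (V=0.0000). Price 12.0843; hedge Δ=0.3416, bond B=-24.8794.
  t=3,j=3: stock 165.3808 → up 176.9575 (V=74.8675), down 115.7666 (V=13.6766). Price 67.2173; hedge Δ=1.0000, bond B=-98.1635.
  t=2,j=0: stock 66.1500 → up 70.7805 (V=0.0000), down 46.3050 (V=0.0000). Price 0.0000; hedge Δ=0.0000, bond B=0.0000.
  t=2,j=1: stock 101.1150 → up 108.1931 (V=12.0843), down 70.7805 (V=0.0000). Price 10.6774; hedge Δ=0.3230, bond B=-21.9828.
  t=2,j=2: stock 154.5615 → up 165.3808 (V=67.2173), down 108.1930 (V=12.0843). Price 60.3337; hedge Δ=0.9641, bond B=-88.6745.
  t=1,j=0: stock 94.5000 → up 101.1150 (V=10.6774), down 66.1500 (V=0.0000). Price 9.4343; hedge Δ=0.3054, bond B=-19.4235.
  t=1,j=1: stock 144.4500 → up 154.5615 (V=60.3337), down 101.1150 (V=10.6774). Price 54.1419; hedge Δ=0.9291, bond B=-80.0645.
  t=0,j=0: stock 135.0000 → up 144.4500 (V=54.1419), down 94.5000 (V=9.4343). Price 48.5740; hedge Δ=0.8950, bond B=-72.2574.
Root portfolio cost Δ·135+B reproduces V0=48.5740.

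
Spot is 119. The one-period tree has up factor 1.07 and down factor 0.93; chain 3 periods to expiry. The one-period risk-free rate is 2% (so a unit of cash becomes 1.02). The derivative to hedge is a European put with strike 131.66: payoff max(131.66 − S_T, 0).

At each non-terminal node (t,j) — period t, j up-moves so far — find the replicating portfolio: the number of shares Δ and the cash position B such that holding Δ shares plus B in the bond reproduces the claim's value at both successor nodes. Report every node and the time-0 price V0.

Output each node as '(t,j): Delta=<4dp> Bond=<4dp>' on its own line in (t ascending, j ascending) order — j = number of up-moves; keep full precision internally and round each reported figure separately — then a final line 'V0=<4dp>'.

(0,0): Delta=-0.6633 Bond=87.5385
(1,0): Delta=-1.0000 Bond=126.5475
(1,1): Delta=-0.5008 Bond=68.5903
(2,0): Delta=-1.0000 Bond=129.0784
(2,1): Delta=-1.0000 Bond=129.0784
(2,2): Delta=-0.2597 Bond=37.1197
V0=8.6011

Risk-neutral probability p* = (R−d)/(u−d) = (1.02−0.93)/(1.07−0.93) = 0.6429.
Payoff layer (t=3): V(3,0)=35.9415, V(3,1)=21.5323, V(3,2)=4.9539, V(3,3)=0.0000
Node (2,0) S=102.9231: V=(p*·21.5323+(1−p*)·35.9415)/1.02=26.1553; Δ=(21.5323−35.9415)/(110.1277−95.7185)=-1.0000; B=V−Δ·S=129.0784
Node (2,1) S=118.4169: V=(p*·4.9539+(1−p*)·21.5323)/1.02=10.6615; Δ=(4.9539−21.5323)/(126.7061−110.1277)=-1.0000; B=V−Δ·S=129.0784
Node (2,2) S=136.2431: V=(p*·0.0000+(1−p*)·4.9539)/1.02=1.7346; Δ=(0.0000−4.9539)/(145.7801−126.7061)=-0.2597; B=V−Δ·S=37.1197
Node (1,0) S=110.6700: V=(p*·10.6615+(1−p*)·26.1553)/1.02=15.8775; Δ=(10.6615−26.1553)/(118.4169−102.9231)=-1.0000; B=V−Δ·S=126.5475
Node (1,1) S=127.3300: V=(p*·1.7346+(1−p*)·10.6615)/1.02=4.8262; Δ=(1.7346−10.6615)/(136.2431−118.4169)=-0.5008; B=V−Δ·S=68.5903
Node (0,0) S=119.0000: V=(p*·4.8262+(1−p*)·15.8775)/1.02=8.6011; Δ=(4.8262−15.8775)/(127.3300−110.6700)=-0.6633; B=V−Δ·S=87.5385
Check: Δ(0,0)·S0 + B(0,0) = 8.6011 = V0.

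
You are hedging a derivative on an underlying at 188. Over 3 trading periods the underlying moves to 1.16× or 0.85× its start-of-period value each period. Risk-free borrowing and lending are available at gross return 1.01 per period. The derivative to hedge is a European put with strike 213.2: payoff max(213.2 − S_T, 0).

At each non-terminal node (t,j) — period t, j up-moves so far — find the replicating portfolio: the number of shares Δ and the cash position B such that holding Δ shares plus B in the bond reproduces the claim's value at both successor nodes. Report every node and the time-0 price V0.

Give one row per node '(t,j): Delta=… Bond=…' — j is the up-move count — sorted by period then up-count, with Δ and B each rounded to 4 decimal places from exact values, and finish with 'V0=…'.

(0,0): Delta=-0.6333 Bond=149.3776
(1,0): Delta=-0.9812 Bond=206.4647
(1,1): Delta=-0.3943 Bond=98.7526
(2,0): Delta=-1.0000 Bond=211.0891
(2,1): Delta=-0.9682 Bond=206.1295
(2,2): Delta=0.0000 Bond=0.0000
V0=30.3244

Since d<R<u, set p* = (R−d)/(u−d) = 0.5161; price each node as the discounted p*-expectation of its children.
At expiry t=3: V(3,0)=97.7445, V(3,1)=55.6372, V(3,2)=0.0000, V(3,3)=0.0000
(2,0): S=135.8300. Δ = (V_up−V_dn)/(S_up−S_dn) = (55.6372−97.7445)/(157.5628−115.4555) = -1.0000. V = [p*·55.6372 + (1−p*)·97.7445]/1.01 = 75.2591. B = V − Δ·S = 211.0891.
(2,1): S=185.3680. Δ = (V_up−V_dn)/(S_up−S_dn) = (0.0000−55.6372)/(215.0269−157.5628) = -0.9682. V = [p*·0.0000 + (1−p*)·55.6372]/1.01 = 26.6547. B = V − Δ·S = 206.1295.
(2,2): S=252.9728. Δ = (V_up−V_dn)/(S_up−S_dn) = (0.0000−0.0000)/(293.4484−215.0269) = 0.0000. V = [p*·0.0000 + (1−p*)·0.0000]/1.01 = 0.0000. B = V − Δ·S = 0.0000.
(1,0): S=159.8000. Δ = (V_up−V_dn)/(S_up−S_dn) = (26.6547−75.2591)/(185.3680−135.8300) = -0.9812. V = [p*·26.6547 + (1−p*)·75.2591]/1.01 = 49.6762. B = V − Δ·S = 206.4647.
(1,1): S=218.0800. Δ = (V_up−V_dn)/(S_up−S_dn) = (0.0000−26.6547)/(252.9728−185.3680) = -0.3943. V = [p*·0.0000 + (1−p*)·26.6547]/1.01 = 12.7697. B = V − Δ·S = 98.7526.
(0,0): S=188.0000. Δ = (V_up−V_dn)/(S_up−S_dn) = (12.7697−49.6762)/(218.0800−159.8000) = -0.6333. V = [p*·12.7697 + (1−p*)·49.6762]/1.01 = 30.3244. B = V − Δ·S = 149.3776.
Each (Δ,B) replicates both successor values, so the strategy is self-financing and V0 is arbitrage-free.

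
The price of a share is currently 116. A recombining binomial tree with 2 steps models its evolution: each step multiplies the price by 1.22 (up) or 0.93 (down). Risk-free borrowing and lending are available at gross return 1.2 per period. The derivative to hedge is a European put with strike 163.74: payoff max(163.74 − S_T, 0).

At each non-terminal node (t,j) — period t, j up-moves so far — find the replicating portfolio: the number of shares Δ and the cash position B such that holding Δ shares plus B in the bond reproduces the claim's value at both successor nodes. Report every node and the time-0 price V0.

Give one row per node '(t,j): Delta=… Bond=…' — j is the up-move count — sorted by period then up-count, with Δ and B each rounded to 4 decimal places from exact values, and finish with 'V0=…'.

Risk-neutral probability p* = (R−d)/(u−d) = (1.2−0.93)/(1.22−0.93) = 0.9310.
Terminal values V(2,·): V(2,0)=63.4116, V(2,1)=32.1264, V(2,2)=0.0000
  t=1,j=0: stock 107.8800 → up 131.6136 (V=32.1264), down 100.3284 (V=63.4116). Price 28.5700; hedge Δ=-1.0000, bond B=136.4500.
  t=1,j=1: stock 141.5200 → up 172.6544 (V=0.0000), down 131.6136 (V=32.1264). Price 1.8463; hedge Δ=-0.7828, bond B=112.6270.
  t=0,j=0: stock 116.0000 → up 141.5200 (V=1.8463), down 107.8800 (V=28.5700). Price 3.0745; hedge Δ=-0.7944, bond B=95.2250.
Check: Δ(0,0)·S0 + B(0,0) = 3.0745 = V0.

(0,0): Delta=-0.7944 Bond=95.2250
(1,0): Delta=-1.0000 Bond=136.4500
(1,1): Delta=-0.7828 Bond=112.6270
V0=3.0745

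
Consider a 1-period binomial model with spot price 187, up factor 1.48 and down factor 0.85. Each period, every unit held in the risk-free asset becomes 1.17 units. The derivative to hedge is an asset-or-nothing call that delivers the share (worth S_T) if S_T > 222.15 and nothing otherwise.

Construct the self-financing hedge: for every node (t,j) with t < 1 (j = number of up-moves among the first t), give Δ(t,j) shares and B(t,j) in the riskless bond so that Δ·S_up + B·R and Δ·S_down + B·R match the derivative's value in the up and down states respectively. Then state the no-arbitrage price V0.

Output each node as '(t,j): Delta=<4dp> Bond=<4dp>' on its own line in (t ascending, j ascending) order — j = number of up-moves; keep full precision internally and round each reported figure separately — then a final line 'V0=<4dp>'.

(0,0): Delta=2.3492 Bond=-319.1507
V0=120.1509

No-arbitrage ⇒ martingale measure with p* = (R−d)/(u−d) = 0.5079.
Payoff layer (t=1): V(1,0)=0.0000, V(1,1)=276.7600
Node (0,0) S=187.0000: V=(p*·276.7600+(1−p*)·0.0000)/1.17=120.1509; Δ=(276.7600−0.0000)/(276.7600−158.9500)=2.3492; B=V−Δ·S=-319.1507
The time-0 hedge costs 120.1509, which is the no-arbitrage price.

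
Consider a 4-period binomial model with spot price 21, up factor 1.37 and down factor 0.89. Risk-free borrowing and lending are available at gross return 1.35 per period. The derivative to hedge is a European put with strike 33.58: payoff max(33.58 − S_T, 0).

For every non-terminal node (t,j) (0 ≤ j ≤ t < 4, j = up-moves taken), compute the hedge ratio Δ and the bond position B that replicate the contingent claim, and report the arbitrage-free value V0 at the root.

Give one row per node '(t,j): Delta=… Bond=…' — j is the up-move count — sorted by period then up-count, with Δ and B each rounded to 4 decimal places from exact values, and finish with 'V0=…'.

Risk-neutral probability p* = (R−d)/(u−d) = (1.35−0.89)/(1.37−0.89) = 0.9583.
Terminal values V(4,·): V(4,0)=20.4041, V(4,1)=13.2980, V(4,2)=2.3595, V(4,3)=0.0000, V(4,4)=0.0000
Node (3,0) S=14.8043: V=(p*·13.2980+(1−p*)·20.4041)/1.35=10.0697; Δ=(13.2980−20.4041)/(20.2820−13.1759)=-1.0000; B=V−Δ·S=24.8741
Node (3,1) S=22.7887: V=(p*·2.3595+(1−p*)·13.2980)/1.35=2.0854; Δ=(2.3595−13.2980)/(31.2205−20.2820)=-1.0000; B=V−Δ·S=24.8741
Node (3,2) S=35.0793: V=(p*·0.0000+(1−p*)·2.3595)/1.35=0.0728; Δ=(0.0000−2.3595)/(48.0586−31.2205)=-0.1401; B=V−Δ·S=4.9884
Node (3,3) S=53.9984: V=(p*·0.0000+(1−p*)·0.0000)/1.35=0.0000; Δ=(0.0000−0.0000)/(73.9778−48.0586)=0.0000; B=V−Δ·S=0.0000
Node (2,0) S=16.6341: V=(p*·2.0854+(1−p*)·10.0697)/1.35=1.7911; Δ=(2.0854−10.0697)/(22.7887−14.8043)=-1.0000; B=V−Δ·S=18.4252
Node (2,1) S=25.6053: V=(p*·0.0728+(1−p*)·2.0854)/1.35=0.1161; Δ=(0.0728−2.0854)/(35.0793−22.7887)=-0.1637; B=V−Δ·S=4.3088
Node (2,2) S=39.4149: V=(p*·0.0000+(1−p*)·0.0728)/1.35=0.0022; Δ=(0.0000−0.0728)/(53.9984−35.0793)=-0.0038; B=V−Δ·S=0.1540
Node (1,0) S=18.6900: V=(p*·0.1161+(1−p*)·1.7911)/1.35=0.1377; Δ=(0.1161−1.7911)/(25.6053−16.6341)=-0.1867; B=V−Δ·S=3.6274
Node (1,1) S=28.7700: V=(p*·0.0022+(1−p*)·0.1161)/1.35=0.0052; Δ=(0.0022−0.1161)/(39.4149−25.6053)=-0.0082; B=V−Δ·S=0.2423
Node (0,0) S=21.0000: V=(p*·0.0052+(1−p*)·0.1377)/1.35=0.0079; Δ=(0.0052−0.1377)/(28.7700−18.6900)=-0.0131; B=V−Δ·S=0.2839
Root portfolio cost Δ·21+B reproduces V0=0.0079.

(0,0): Delta=-0.0131 Bond=0.2839
(1,0): Delta=-0.1867 Bond=3.6274
(1,1): Delta=-0.0082 Bond=0.2423
(2,0): Delta=-1.0000 Bond=18.4252
(2,1): Delta=-0.1637 Bond=4.3088
(2,2): Delta=-0.0038 Bond=0.1540
(3,0): Delta=-1.0000 Bond=24.8741
(3,1): Delta=-1.0000 Bond=24.8741
(3,2): Delta=-0.1401 Bond=4.9884
(3,3): Delta=0.0000 Bond=0.0000
V0=0.0079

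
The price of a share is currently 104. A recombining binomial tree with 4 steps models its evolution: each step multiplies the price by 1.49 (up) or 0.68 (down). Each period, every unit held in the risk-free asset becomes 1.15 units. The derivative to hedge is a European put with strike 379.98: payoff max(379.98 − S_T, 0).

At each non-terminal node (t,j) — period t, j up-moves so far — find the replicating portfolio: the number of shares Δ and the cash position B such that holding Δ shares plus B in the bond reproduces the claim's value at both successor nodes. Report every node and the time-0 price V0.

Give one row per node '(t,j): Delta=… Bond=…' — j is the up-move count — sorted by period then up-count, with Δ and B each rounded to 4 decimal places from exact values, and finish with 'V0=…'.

No-arbitrage ⇒ martingale measure with p* = (R−d)/(u−d) = 0.5802.
Terminal payoffs: V(4,0)=357.7434, V(4,1)=331.2556, V(4,2)=273.2163, V(4,3)=146.0418, V(4,4)=0.0000
  t=3,j=0: stock 32.7009 → up 48.7244 (V=331.2556), down 22.2366 (V=357.7434). Price 297.7165; hedge Δ=-1.0000, bond B=330.4174.
  t=3,j=1: stock 71.6535 → up 106.7637 (V=273.2163), down 48.7244 (V=331.2556). Price 258.7639; hedge Δ=-1.0000, bond B=330.4174.
  t=3,j=2: stock 157.0055 → up 233.9382 (V=146.0418), down 106.7637 (V=273.2163). Price 173.4119; hedge Δ=-1.0000, bond B=330.4174.
  t=3,j=3: stock 344.0267 → up 512.5998 (V=0.0000), down 233.9382 (V=146.0418). Price 53.3057; hedge Δ=-0.5241, bond B=233.6042.
  t=2,j=0: stock 48.0896 → up 71.6535 (V=258.7639), down 32.7009 (V=297.7165). Price 239.2299; hedge Δ=-1.0000, bond B=287.3195.
  t=2,j=1: stock 105.3728 → up 157.0055 (V=173.4119), down 71.6535 (V=258.7639). Price 181.9467; hedge Δ=-1.0000, bond B=287.3195.
  t=2,j=2: stock 230.8904 → up 344.0267 (V=53.3057), down 157.0055 (V=173.4119). Price 90.1919; hedge Δ=-0.6422, bond B=238.4712.
  t=1,j=0: stock 70.7200 → up 105.3728 (V=181.9467), down 48.0896 (V=239.2299). Price 179.1230; hedge Δ=-1.0000, bond B=249.8430.
  t=1,j=1: stock 154.9600 → up 230.8904 (V=90.1919), down 105.3728 (V=181.9467). Price 111.9185; hedge Δ=-0.7310, bond B=225.1960.
  t=0,j=0: stock 104.0000 → up 154.9600 (V=111.9185), down 70.7200 (V=179.1230). Price 121.8502; hedge Δ=-0.7978, bond B=204.8188.
Check: Δ(0,0)·S0 + B(0,0) = 121.8502 = V0.

(0,0): Delta=-0.7978 Bond=204.8188
(1,0): Delta=-1.0000 Bond=249.8430
(1,1): Delta=-0.7310 Bond=225.1960
(2,0): Delta=-1.0000 Bond=287.3195
(2,1): Delta=-1.0000 Bond=287.3195
(2,2): Delta=-0.6422 Bond=238.4712
(3,0): Delta=-1.0000 Bond=330.4174
(3,1): Delta=-1.0000 Bond=330.4174
(3,2): Delta=-1.0000 Bond=330.4174
(3,3): Delta=-0.5241 Bond=233.6042
V0=121.8502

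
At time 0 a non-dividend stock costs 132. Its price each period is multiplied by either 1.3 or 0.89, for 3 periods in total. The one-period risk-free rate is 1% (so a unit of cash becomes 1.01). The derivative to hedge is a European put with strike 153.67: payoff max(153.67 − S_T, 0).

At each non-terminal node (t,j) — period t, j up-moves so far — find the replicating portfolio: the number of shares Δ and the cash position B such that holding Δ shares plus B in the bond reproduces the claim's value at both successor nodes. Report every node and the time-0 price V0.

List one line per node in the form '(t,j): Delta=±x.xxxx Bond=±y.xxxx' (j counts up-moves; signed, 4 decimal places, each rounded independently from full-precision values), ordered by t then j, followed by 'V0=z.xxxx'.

(0,0): Delta=-0.5216 Bond=97.2311
(1,0): Delta=-0.7300 Bond=122.6955
(1,1): Delta=-0.1766 Bond=39.0142
(2,0): Delta=-1.0000 Bond=152.1485
(2,1): Delta=-0.2834 Bond=55.7096
(2,2): Delta=0.0000 Bond=0.0000
V0=28.3848

Under the risk-neutral measure, an up-move has probability p* = (R−d)/(u−d) = 0.2927 and values discount at R = 1.01.
At expiry t=3: V(3,0)=60.6141, V(3,1)=17.7456, V(3,2)=0.0000, V(3,3)=0.0000
  t=2,j=0: stock 104.5572 → up 135.9244 (V=17.7456), down 93.0559 (V=60.6141). Price 47.5913; hedge Δ=-1.0000, bond B=152.1485.
  t=2,j=1: stock 152.7240 → up 198.5412 (V=0.0000), down 135.9244 (V=17.7456). Price 12.4275; hedge Δ=-0.2834, bond B=55.7096.
  t=2,j=2: stock 223.0800 → up 290.0040 (V=0.0000), down 198.5412 (V=0.0000). Price 0.0000; hedge Δ=0.0000, bond B=0.0000.
  t=1,j=0: stock 117.4800 → up 152.7240 (V=12.4275), down 104.5572 (V=47.5913). Price 36.9302; hedge Δ=-0.7300, bond B=122.6955.
  t=1,j=1: stock 171.6000 → up 223.0800 (V=0.0000), down 152.7240 (V=12.4275). Price 8.7032; hedge Δ=-0.1766, bond B=39.0142.
  t=0,j=0: stock 132.0000 → up 171.6000 (V=8.7032), down 117.4800 (V=36.9302). Price 28.3848; hedge Δ=-0.5216, bond B=97.2311.
The time-0 hedge costs 28.3848, which is the no-arbitrage price.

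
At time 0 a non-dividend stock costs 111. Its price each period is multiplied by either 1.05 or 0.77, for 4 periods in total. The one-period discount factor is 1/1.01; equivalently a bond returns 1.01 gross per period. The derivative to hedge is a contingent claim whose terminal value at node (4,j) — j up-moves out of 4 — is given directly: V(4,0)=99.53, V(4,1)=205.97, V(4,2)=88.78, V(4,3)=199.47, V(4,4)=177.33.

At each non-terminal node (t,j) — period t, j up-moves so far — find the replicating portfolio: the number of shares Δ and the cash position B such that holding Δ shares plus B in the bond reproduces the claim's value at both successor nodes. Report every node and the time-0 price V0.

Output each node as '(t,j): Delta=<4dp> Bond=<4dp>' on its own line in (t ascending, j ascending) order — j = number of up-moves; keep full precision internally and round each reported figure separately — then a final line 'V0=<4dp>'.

The replicating-portfolio and risk-neutral prices coincide; use p* = (1.01−0.77)/(1.05−0.77) = 0.8571 for the latter.
At expiry t=4: V(4,0)=99.5300, V(4,1)=205.9700, V(4,2)=88.7800, V(4,3)=199.4700, V(4,4)=177.3300
(3,0): S=50.6752. Δ = (V_up−V_dn)/(S_up−S_dn) = (205.9700−99.5300)/(53.2089−39.0199) = 7.5016. V = [p*·205.9700 + (1−p*)·99.5300]/1.01 = 188.8755. B = V − Δ·S = -191.2673.
(3,1): S=69.1025. Δ = (V_up−V_dn)/(S_up−S_dn) = (88.7800−205.9700)/(72.5576−53.2089) = -6.0567. V = [p*·88.7800 + (1−p*)·205.9700]/1.01 = 104.4767. B = V − Δ·S = 523.0124.
(3,2): S=94.2307. Δ = (V_up−V_dn)/(S_up−S_dn) = (199.4700−88.7800)/(98.9422−72.5576) = 4.1953. V = [p*·199.4700 + (1−p*)·88.7800]/1.01 = 181.8388. B = V − Δ·S = -213.4827.
(3,3): S=128.4964. Δ = (V_up−V_dn)/(S_up−S_dn) = (177.3300−199.4700)/(134.9212−98.9422) = -0.6154. V = [p*·177.3300 + (1−p*)·199.4700]/1.01 = 178.7058. B = V − Δ·S = 257.7772.
(2,0): S=65.8119. Δ = (V_up−V_dn)/(S_up−S_dn) = (104.4767−188.8755)/(69.1025−50.6752) = -4.5801. V = [p*·104.4767 + (1−p*)·188.8755]/1.01 = 115.3798. B = V − Δ·S = 416.8044.
(2,1): S=89.7435. Δ = (V_up−V_dn)/(S_up−S_dn) = (181.8388−104.4767)/(94.2307−69.1025) = 3.0787. V = [p*·181.8388 + (1−p*)·104.4767]/1.01 = 169.0961. B = V − Δ·S = -107.1971.
(2,2): S=122.3775. Δ = (V_up−V_dn)/(S_up−S_dn) = (178.7058−181.8388)/(128.4964−94.2307) = -0.0914. V = [p*·178.7058 + (1−p*)·181.8388]/1.01 = 177.3796. B = V − Δ·S = 188.5687.
(1,0): S=85.4700. Δ = (V_up−V_dn)/(S_up−S_dn) = (169.0961−115.3798)/(89.7435−65.8119) = 2.2446. V = [p*·169.0961 + (1−p*)·115.3798]/1.01 = 159.8241. B = V − Δ·S = -32.0196.
(1,1): S=116.5500. Δ = (V_up−V_dn)/(S_up−S_dn) = (177.3796−169.0961)/(122.3775−89.7435) = 0.2538. V = [p*·177.3796 + (1−p*)·169.0961]/1.01 = 174.4517. B = V − Δ·S = 144.8678.
(0,0): S=111.0000. Δ = (V_up−V_dn)/(S_up−S_dn) = (174.4517−159.8241)/(116.5500−85.4700) = 0.4706. V = [p*·174.4517 + (1−p*)·159.8241]/1.01 = 170.6555. B = V − Δ·S = 118.4140.
Root portfolio cost Δ·111+B reproduces V0=170.6555.

(0,0): Delta=0.4706 Bond=118.4140
(1,0): Delta=2.2446 Bond=-32.0196
(1,1): Delta=0.2538 Bond=144.8678
(2,0): Delta=-4.5801 Bond=416.8044
(2,1): Delta=3.0787 Bond=-107.1971
(2,2): Delta=-0.0914 Bond=188.5687
(3,0): Delta=7.5016 Bond=-191.2673
(3,1): Delta=-6.0567 Bond=523.0124
(3,2): Delta=4.1953 Bond=-213.4827
(3,3): Delta=-0.6154 Bond=257.7772
V0=170.6555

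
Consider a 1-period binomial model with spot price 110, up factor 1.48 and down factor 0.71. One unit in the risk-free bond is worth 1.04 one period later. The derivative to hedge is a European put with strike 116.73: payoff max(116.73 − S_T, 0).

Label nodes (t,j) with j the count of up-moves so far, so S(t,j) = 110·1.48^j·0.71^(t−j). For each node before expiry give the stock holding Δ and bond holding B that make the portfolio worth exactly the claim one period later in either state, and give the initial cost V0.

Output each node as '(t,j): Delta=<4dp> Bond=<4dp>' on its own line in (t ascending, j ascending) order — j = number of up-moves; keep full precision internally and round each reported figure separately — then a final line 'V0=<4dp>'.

(0,0): Delta=-0.4561 Bond=71.3941
V0=21.2253

Under the risk-neutral measure, an up-move has probability p* = (R−d)/(u−d) = 0.4286 and values discount at R = 1.04.
At expiry t=1: V(1,0)=38.6300, V(1,1)=0.0000
(0,0): S=110.0000. Δ = (V_up−V_dn)/(S_up−S_dn) = (0.0000−38.6300)/(162.8000−78.1000) = -0.4561. V = [p*·0.0000 + (1−p*)·38.6300]/1.04 = 21.2253. B = V − Δ·S = 71.3941.
Each (Δ,B) replicates both successor values, so the strategy is self-financing and V0 is arbitrage-free.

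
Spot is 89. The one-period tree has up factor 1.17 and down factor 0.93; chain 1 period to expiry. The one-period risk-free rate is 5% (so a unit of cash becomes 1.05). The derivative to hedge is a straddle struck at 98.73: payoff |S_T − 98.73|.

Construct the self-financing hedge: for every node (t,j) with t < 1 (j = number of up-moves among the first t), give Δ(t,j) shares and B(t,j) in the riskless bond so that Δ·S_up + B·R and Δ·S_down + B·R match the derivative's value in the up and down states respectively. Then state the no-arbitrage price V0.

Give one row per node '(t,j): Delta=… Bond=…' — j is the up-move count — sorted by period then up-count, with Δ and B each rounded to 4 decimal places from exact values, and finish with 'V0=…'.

(0,0): Delta=-0.4944 Bond=54.1714
V0=10.1714

No-arbitrage ⇒ martingale measure with p* = (R−d)/(u−d) = 0.5000.
Payoff layer (t=1): V(1,0)=15.9600, V(1,1)=5.4000
(0,0): S=89.0000. Δ = (V_up−V_dn)/(S_up−S_dn) = (5.4000−15.9600)/(104.1300−82.7700) = -0.4944. V = [p*·5.4000 + (1−p*)·15.9600]/1.05 = 10.1714. B = V − Δ·S = 54.1714.
Self-financing check: at every node Δ·S+B equals the discounted successor values.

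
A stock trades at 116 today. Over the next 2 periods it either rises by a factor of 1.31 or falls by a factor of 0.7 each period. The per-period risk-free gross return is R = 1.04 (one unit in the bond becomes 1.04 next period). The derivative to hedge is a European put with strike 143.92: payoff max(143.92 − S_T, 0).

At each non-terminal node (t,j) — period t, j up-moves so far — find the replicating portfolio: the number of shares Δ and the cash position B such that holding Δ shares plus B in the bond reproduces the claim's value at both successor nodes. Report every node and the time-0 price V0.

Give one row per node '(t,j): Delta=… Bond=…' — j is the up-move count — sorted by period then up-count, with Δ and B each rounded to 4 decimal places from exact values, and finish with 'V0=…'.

The replicating-portfolio and risk-neutral prices coincide; use p* = (1.04−0.7)/(1.31−0.7) = 0.5574 for the latter.
At expiry t=2: V(2,0)=87.0800, V(2,1)=37.5480, V(2,2)=0.0000
(1,0): S=81.2000. Δ = (V_up−V_dn)/(S_up−S_dn) = (37.5480−87.0800)/(106.3720−56.8400) = -1.0000. V = [p*·37.5480 + (1−p*)·87.0800]/1.04 = 57.1846. B = V − Δ·S = 138.3846.
(1,1): S=151.9600. Δ = (V_up−V_dn)/(S_up−S_dn) = (0.0000−37.5480)/(199.0676−106.3720) = -0.4051. V = [p*·0.0000 + (1−p*)·37.5480]/1.04 = 15.9804. B = V − Δ·S = 77.5345.
(0,0): S=116.0000. Δ = (V_up−V_dn)/(S_up−S_dn) = (15.9804−57.1846)/(151.9600−81.2000) = -0.5823. V = [p*·15.9804 + (1−p*)·57.1846]/1.04 = 32.9022. B = V − Δ·S = 100.4501.
Check: Δ(0,0)·S0 + B(0,0) = 32.9022 = V0.

(0,0): Delta=-0.5823 Bond=100.4501
(1,0): Delta=-1.0000 Bond=138.3846
(1,1): Delta=-0.4051 Bond=77.5345
V0=32.9022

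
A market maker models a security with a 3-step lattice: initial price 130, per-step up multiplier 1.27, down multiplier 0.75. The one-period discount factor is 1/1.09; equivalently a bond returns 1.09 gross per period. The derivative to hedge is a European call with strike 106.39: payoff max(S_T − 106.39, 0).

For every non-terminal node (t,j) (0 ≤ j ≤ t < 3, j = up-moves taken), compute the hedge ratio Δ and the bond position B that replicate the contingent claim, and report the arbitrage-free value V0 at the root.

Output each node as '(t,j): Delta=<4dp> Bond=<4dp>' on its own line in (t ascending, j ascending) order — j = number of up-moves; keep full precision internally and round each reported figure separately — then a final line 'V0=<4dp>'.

(0,0): Delta=0.8671 Bond=-60.7660
(1,0): Delta=0.6018 Bond=-40.3760
(1,1): Delta=0.9500 Bond=-79.9250
(2,0): Delta=0.0000 Bond=0.0000
(2,1): Delta=0.7900 Bond=-67.3091
(2,2): Delta=1.0000 Bond=-97.6055
V0=51.9523

Risk-neutral probability p* = (R−d)/(u−d) = (1.09−0.75)/(1.27−0.75) = 0.6538.
Terminal values V(3,·): V(3,0)=0.0000, V(3,1)=0.0000, V(3,2)=50.8677, V(3,3)=159.8998
(2,0): S=73.1250. Δ = (V_up−V_dn)/(S_up−S_dn) = (0.0000−0.0000)/(92.8688−54.8438) = 0.0000. V = [p*·0.0000 + (1−p*)·0.0000]/1.09 = 0.0000. B = V − Δ·S = 0.0000.
(2,1): S=123.8250. Δ = (V_up−V_dn)/(S_up−S_dn) = (50.8677−0.0000)/(157.2577−92.8687) = 0.7900. V = [p*·50.8677 + (1−p*)·0.0000]/1.09 = 30.5135. B = V − Δ·S = -67.3091.
(2,2): S=209.6770. Δ = (V_up−V_dn)/(S_up−S_dn) = (159.8998−50.8677)/(266.2898−157.2577) = 1.0000. V = [p*·159.8998 + (1−p*)·50.8677]/1.09 = 112.0715. B = V − Δ·S = -97.6055.
(1,0): S=97.5000. Δ = (V_up−V_dn)/(S_up−S_dn) = (30.5135−0.0000)/(123.8250−73.1250) = 0.6018. V = [p*·30.5135 + (1−p*)·0.0000]/1.09 = 18.3038. B = V − Δ·S = -40.3760.
(1,1): S=165.1000. Δ = (V_up−V_dn)/(S_up−S_dn) = (112.0715−30.5135)/(209.6770−123.8250) = 0.9500. V = [p*·112.0715 + (1−p*)·30.5135]/1.09 = 76.9173. B = V − Δ·S = -79.9250.
(0,0): S=130.0000. Δ = (V_up−V_dn)/(S_up−S_dn) = (76.9173−18.3038)/(165.1000−97.5000) = 0.8671. V = [p*·76.9173 + (1−p*)·18.3038]/1.09 = 51.9523. B = V − Δ·S = -60.7660.
Root portfolio cost Δ·130+B reproduces V0=51.9523.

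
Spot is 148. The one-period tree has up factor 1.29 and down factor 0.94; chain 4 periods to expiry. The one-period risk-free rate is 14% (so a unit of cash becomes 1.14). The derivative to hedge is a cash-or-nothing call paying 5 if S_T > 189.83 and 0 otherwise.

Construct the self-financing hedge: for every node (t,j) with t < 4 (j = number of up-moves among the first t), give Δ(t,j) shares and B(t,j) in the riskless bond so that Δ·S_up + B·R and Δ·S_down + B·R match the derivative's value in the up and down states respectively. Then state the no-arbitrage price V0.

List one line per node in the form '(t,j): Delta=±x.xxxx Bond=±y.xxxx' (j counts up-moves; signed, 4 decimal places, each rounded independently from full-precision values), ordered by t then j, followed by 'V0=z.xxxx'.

(0,0): Delta=0.0205 Bond=-0.7082
(1,0): Delta=0.0387 Bond=-3.3375
(1,1): Delta=0.0106 Bond=1.0902
(2,0): Delta=0.0548 Bond=-5.9045
(2,1): Delta=0.0299 Bond=-2.2299
(2,2): Delta=0.0000 Bond=3.8473
(3,0): Delta=0.0000 Bond=0.0000
(3,1): Delta=0.0847 Bond=-11.7794
(3,2): Delta=0.0000 Bond=4.3860
(3,3): Delta=0.0000 Bond=4.3860
V0=2.3279

No-arbitrage ⇒ martingale measure with p* = (R−d)/(u−d) = 0.5714.
Terminal payoffs: V(4,0)=0.0000, V(4,1)=0.0000, V(4,2)=5.0000, V(4,3)=5.0000, V(4,4)=5.0000
  t=3,j=0: stock 122.9264 → up 158.5751 (V=0.0000), down 115.5508 (V=0.0000). Price 0.0000; hedge Δ=0.0000, bond B=0.0000.
  t=3,j=1: stock 168.6969 → up 217.6190 (V=5.0000), down 158.5751 (V=0.0000). Price 2.5063; hedge Δ=0.0847, bond B=-11.7794.
  t=3,j=2: stock 231.5096 → up 298.6474 (V=5.0000), down 217.6190 (V=5.0000). Price 4.3860; hedge Δ=0.0000, bond B=4.3860.
  t=3,j=3: stock 317.7100 → up 409.8459 (V=5.0000), down 298.6474 (V=5.0000). Price 4.3860; hedge Δ=0.0000, bond B=4.3860.
  t=2,j=0: stock 130.7728 → up 168.6969 (V=2.5063), down 122.9264 (V=0.0000). Price 1.2563; hedge Δ=0.0548, bond B=-5.9045.
  t=2,j=1: stock 179.4648 → up 231.5096 (V=4.3860), down 168.6969 (V=2.5063). Price 3.1407; hedge Δ=0.0299, bond B=-2.2299.
  t=2,j=2: stock 246.2868 → up 317.7100 (V=4.3860), down 231.5096 (V=4.3860). Price 3.8473; hedge Δ=0.0000, bond B=3.8473.
  t=1,j=0: stock 139.1200 → up 179.4648 (V=3.1407), down 130.7728 (V=1.2563). Price 2.0466; hedge Δ=0.0387, bond B=-3.3375.
  t=1,j=1: stock 190.9200 → up 246.2868 (V=3.8473), down 179.4648 (V=3.1407). Price 3.1092; hedge Δ=0.0106, bond B=1.0902.
  t=0,j=0: stock 148.0000 → up 190.9200 (V=3.1092), down 139.1200 (V=2.0466). Price 2.3279; hedge Δ=0.0205, bond B=-0.7082.
Self-financing check: at every node Δ·S+B equals the discounted successor values.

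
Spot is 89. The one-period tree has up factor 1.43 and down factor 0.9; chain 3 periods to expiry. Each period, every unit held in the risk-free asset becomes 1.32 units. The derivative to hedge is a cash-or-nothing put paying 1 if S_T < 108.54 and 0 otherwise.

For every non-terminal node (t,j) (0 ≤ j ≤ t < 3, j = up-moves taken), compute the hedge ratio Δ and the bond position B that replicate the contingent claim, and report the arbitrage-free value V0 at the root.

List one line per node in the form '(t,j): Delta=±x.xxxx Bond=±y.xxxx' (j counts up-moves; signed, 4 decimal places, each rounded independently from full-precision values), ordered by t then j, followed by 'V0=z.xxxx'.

(0,0): Delta=-0.0040 Bond=0.4046
(1,0): Delta=-0.0141 Bond=1.3462
(1,1): Delta=-0.0023 Bond=0.3214
(2,0): Delta=0.0000 Bond=0.7576
(2,1): Delta=-0.0165 Bond=2.0440
(2,2): Delta=0.0000 Bond=0.0000
V0=0.0484

Risk-neutral probability p* = (R−d)/(u−d) = (1.32−0.9)/(1.43−0.9) = 0.7925.
At expiry t=3: V(3,0)=1.0000, V(3,1)=1.0000, V(3,2)=0.0000, V(3,3)=0.0000
(2,0): S=72.0900. Δ = (V_up−V_dn)/(S_up−S_dn) = (1.0000−1.0000)/(103.0887−64.8810) = 0.0000. V = [p*·1.0000 + (1−p*)·1.0000]/1.32 = 0.7576. B = V − Δ·S = 0.7576.
(2,1): S=114.5430. Δ = (V_up−V_dn)/(S_up−S_dn) = (0.0000−1.0000)/(163.7965−103.0887) = -0.0165. V = [p*·0.0000 + (1−p*)·1.0000]/1.32 = 0.1572. B = V − Δ·S = 2.0440.
(2,2): S=181.9961. Δ = (V_up−V_dn)/(S_up−S_dn) = (0.0000−0.0000)/(260.2544−163.7965) = 0.0000. V = [p*·0.0000 + (1−p*)·0.0000]/1.32 = 0.0000. B = V − Δ·S = 0.0000.
(1,0): S=80.1000. Δ = (V_up−V_dn)/(S_up−S_dn) = (0.1572−0.7576)/(114.5430−72.0900) = -0.0141. V = [p*·0.1572 + (1−p*)·0.7576]/1.32 = 0.2135. B = V − Δ·S = 1.3462.
(1,1): S=127.2700. Δ = (V_up−V_dn)/(S_up−S_dn) = (0.0000−0.1572)/(181.9961−114.5430) = -0.0023. V = [p*·0.0000 + (1−p*)·0.1572]/1.32 = 0.0247. B = V − Δ·S = 0.3214.
(0,0): S=89.0000. Δ = (V_up−V_dn)/(S_up−S_dn) = (0.0247−0.2135)/(127.2700−80.1000) = -0.0040. V = [p*·0.0247 + (1−p*)·0.2135]/1.32 = 0.0484. B = V − Δ·S = 0.4046.
Each (Δ,B) replicates both successor values, so the strategy is self-financing and V0 is arbitrage-free.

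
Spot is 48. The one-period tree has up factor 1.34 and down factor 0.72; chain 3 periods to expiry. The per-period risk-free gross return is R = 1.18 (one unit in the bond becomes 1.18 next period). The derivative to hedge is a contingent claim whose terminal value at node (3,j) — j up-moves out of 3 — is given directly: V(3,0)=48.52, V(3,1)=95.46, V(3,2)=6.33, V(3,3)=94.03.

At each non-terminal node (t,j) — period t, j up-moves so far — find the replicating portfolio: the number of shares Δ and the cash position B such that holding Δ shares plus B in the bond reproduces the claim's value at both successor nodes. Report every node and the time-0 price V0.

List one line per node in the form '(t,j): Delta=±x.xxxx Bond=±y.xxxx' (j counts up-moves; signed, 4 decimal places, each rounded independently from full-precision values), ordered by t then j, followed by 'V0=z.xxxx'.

(0,0): Delta=0.4168 Bond=14.1286
(1,0): Delta=-2.1363 Bond=104.9079
(1,1): Delta=0.8940 Bond=-14.0190
(2,0): Delta=3.0426 Bond=-5.0771
(2,1): Delta=-3.1042 Bond=168.6151
(2,2): Delta=1.6412 Bond=-80.9451
V0=34.1349

The replicating-portfolio and risk-neutral prices coincide; use p* = (1.18−0.72)/(1.34−0.72) = 0.7419 for the latter.
Terminal payoffs: V(3,0)=48.5200, V(3,1)=95.4600, V(3,2)=6.3300, V(3,3)=94.0300
(2,0): S=24.8832. Δ = (V_up−V_dn)/(S_up−S_dn) = (95.4600−48.5200)/(33.3435−17.9159) = 3.0426. V = [p*·95.4600 + (1−p*)·48.5200]/1.18 = 70.6326. B = V − Δ·S = -5.0771.
(2,1): S=46.3104. Δ = (V_up−V_dn)/(S_up−S_dn) = (6.3300−95.4600)/(62.0559−33.3435) = -3.1042. V = [p*·6.3300 + (1−p*)·95.4600]/1.18 = 24.8570. B = V − Δ·S = 168.6151.
(2,2): S=86.1888. Δ = (V_up−V_dn)/(S_up−S_dn) = (94.0300−6.3300)/(115.4930−62.0559) = 1.6412. V = [p*·94.0300 + (1−p*)·6.3300]/1.18 = 60.5066. B = V − Δ·S = -80.9451.
(1,0): S=34.5600. Δ = (V_up−V_dn)/(S_up−S_dn) = (24.8570−70.6326)/(46.3104−24.8832) = -2.1363. V = [p*·24.8570 + (1−p*)·70.6326]/1.18 = 31.0763. B = V − Δ·S = 104.9079.
(1,1): S=64.3200. Δ = (V_up−V_dn)/(S_up−S_dn) = (60.5066−24.8570)/(86.1888−46.3104) = 0.8940. V = [p*·60.5066 + (1−p*)·24.8570]/1.18 = 43.4802. B = V − Δ·S = -14.0190.
(0,0): S=48.0000. Δ = (V_up−V_dn)/(S_up−S_dn) = (43.4802−31.0763)/(64.3200−34.5600) = 0.4168. V = [p*·43.4802 + (1−p*)·31.0763]/1.18 = 34.1349. B = V − Δ·S = 14.1286.
The time-0 hedge costs 34.1349, which is the no-arbitrage price.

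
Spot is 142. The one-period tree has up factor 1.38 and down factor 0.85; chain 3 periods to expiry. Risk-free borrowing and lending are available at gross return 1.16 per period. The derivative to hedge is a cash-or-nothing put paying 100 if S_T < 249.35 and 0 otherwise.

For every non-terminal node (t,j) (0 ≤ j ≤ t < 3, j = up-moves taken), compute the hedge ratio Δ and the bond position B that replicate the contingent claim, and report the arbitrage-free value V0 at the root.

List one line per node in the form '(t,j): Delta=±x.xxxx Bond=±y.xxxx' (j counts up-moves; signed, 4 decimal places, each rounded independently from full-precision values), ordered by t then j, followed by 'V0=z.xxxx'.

No-arbitrage ⇒ martingale measure with p* = (R−d)/(u−d) = 0.5849.
Terminal payoffs: V(3,0)=100.0000, V(3,1)=100.0000, V(3,2)=100.0000, V(3,3)=0.0000
(2,0): S=102.5950. Δ = (V_up−V_dn)/(S_up−S_dn) = (100.0000−100.0000)/(141.5811−87.2057) = 0.0000. V = [p*·100.0000 + (1−p*)·100.0000]/1.16 = 86.2069. B = V − Δ·S = 86.2069.
(2,1): S=166.5660. Δ = (V_up−V_dn)/(S_up−S_dn) = (100.0000−100.0000)/(229.8611−141.5811) = 0.0000. V = [p*·100.0000 + (1−p*)·100.0000]/1.16 = 86.2069. B = V − Δ·S = 86.2069.
(2,2): S=270.4248. Δ = (V_up−V_dn)/(S_up−S_dn) = (0.0000−100.0000)/(373.1862−229.8611) = -0.6977. V = [p*·0.0000 + (1−p*)·100.0000]/1.16 = 35.7840. B = V − Δ·S = 224.4632.
(1,0): S=120.7000. Δ = (V_up−V_dn)/(S_up−S_dn) = (86.2069−86.2069)/(166.5660−102.5950) = 0.0000. V = [p*·86.2069 + (1−p*)·86.2069]/1.16 = 74.3163. B = V − Δ·S = 74.3163.
(1,1): S=195.9600. Δ = (V_up−V_dn)/(S_up−S_dn) = (35.7840−86.2069)/(270.4248−166.5660) = -0.4855. V = [p*·35.7840 + (1−p*)·86.2069]/1.16 = 48.8916. B = V − Δ·S = 144.0292.
(0,0): S=142.0000. Δ = (V_up−V_dn)/(S_up−S_dn) = (48.8916−74.3163)/(195.9600−120.7000) = -0.3378. V = [p*·48.8916 + (1−p*)·74.3163]/1.16 = 51.2459. B = V − Δ·S = 99.2170.
Check: Δ(0,0)·S0 + B(0,0) = 51.2459 = V0.

(0,0): Delta=-0.3378 Bond=99.2170
(1,0): Delta=0.0000 Bond=74.3163
(1,1): Delta=-0.4855 Bond=144.0292
(2,0): Delta=0.0000 Bond=86.2069
(2,1): Delta=0.0000 Bond=86.2069
(2,2): Delta=-0.6977 Bond=224.4632
V0=51.2459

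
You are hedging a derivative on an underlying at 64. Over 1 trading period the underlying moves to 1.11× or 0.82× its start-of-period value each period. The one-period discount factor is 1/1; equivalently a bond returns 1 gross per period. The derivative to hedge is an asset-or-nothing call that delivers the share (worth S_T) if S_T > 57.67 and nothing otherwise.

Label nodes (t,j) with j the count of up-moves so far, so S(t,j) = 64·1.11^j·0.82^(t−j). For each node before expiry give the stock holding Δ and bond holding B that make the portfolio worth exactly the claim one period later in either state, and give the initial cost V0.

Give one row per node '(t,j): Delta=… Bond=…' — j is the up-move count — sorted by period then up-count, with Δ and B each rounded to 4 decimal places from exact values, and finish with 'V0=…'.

(0,0): Delta=3.8276 Bond=-200.8717
V0=44.0938

No-arbitrage ⇒ martingale measure with p* = (R−d)/(u−d) = 0.6207.
Terminal values V(1,·): V(1,0)=0.0000, V(1,1)=71.0400
Node (0,0) S=64.0000: V=(p*·71.0400+(1−p*)·0.0000)/1=44.0938; Δ=(71.0400−0.0000)/(71.0400−52.4800)=3.8276; B=V−Δ·S=-200.8717
Check: Δ(0,0)·S0 + B(0,0) = 44.0938 = V0.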